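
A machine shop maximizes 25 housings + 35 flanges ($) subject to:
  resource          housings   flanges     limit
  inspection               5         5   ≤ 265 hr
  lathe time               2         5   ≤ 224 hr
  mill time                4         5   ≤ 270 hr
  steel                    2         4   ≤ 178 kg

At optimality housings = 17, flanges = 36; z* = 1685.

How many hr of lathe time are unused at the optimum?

lathe time used = 2·17 + 5·36 = 214; slack = 224 − 214 = 10.

10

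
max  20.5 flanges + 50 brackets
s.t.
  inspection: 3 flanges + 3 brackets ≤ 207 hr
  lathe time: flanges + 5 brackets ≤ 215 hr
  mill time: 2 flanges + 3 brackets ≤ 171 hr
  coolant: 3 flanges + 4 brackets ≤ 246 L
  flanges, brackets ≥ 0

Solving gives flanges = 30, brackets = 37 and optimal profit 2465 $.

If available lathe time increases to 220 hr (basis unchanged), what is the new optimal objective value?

At the optimum: inspection uses 201 of 207 (slack = 6); lathe time uses 215 of 215 (binding); mill time uses 171 of 171 (binding); coolant uses 238 of 246 (slack = 8).
Since inspection, coolant are not tight, their duals are 0.
From A_Bᵀ y = c: 1·y_lathe time + 2·y_mill time = 20.5; 5·y_lathe time + 3·y_mill time = 50.
→ y_lathe time = 5.5 and y_mill time = 7.5.
Δz = y_lathe time·Δb = 5.5 × (5) = 27.5, so new z* = 2465 + 27.5 = 2492.5.

2492.5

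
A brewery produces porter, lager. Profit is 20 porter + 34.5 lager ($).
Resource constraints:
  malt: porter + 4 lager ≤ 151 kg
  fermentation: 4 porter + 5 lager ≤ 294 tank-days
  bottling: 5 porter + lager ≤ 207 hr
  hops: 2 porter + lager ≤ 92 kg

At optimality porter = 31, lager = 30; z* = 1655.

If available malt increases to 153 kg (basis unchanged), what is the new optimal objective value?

1669

Check each constraint at x*: malt 151/151 (tight); fermentation 274/294 (slack 20); bottling 185/207 (slack 22); hops 92/92 (tight).
By complementary slackness, y = 0 for the non-binding constraints.
The binding rows give the dual system: 1·y_malt + 2·y_hops = 20 and 4·y_malt + 1·y_hops = 34.5.
→ y_malt = 7 and y_hops = 6.5.
Δz = y_malt·Δb = 7 × (2) = 14, so new z* = 1655 + 14 = 1669.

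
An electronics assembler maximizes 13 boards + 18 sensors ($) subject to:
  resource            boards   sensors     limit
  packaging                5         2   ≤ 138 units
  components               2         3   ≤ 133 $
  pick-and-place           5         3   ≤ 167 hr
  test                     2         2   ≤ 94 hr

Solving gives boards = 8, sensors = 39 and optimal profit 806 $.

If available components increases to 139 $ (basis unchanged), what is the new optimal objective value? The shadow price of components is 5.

Δb = 6, so new z* = 806 + (5)·(6) = 806 + 30 = 836.

836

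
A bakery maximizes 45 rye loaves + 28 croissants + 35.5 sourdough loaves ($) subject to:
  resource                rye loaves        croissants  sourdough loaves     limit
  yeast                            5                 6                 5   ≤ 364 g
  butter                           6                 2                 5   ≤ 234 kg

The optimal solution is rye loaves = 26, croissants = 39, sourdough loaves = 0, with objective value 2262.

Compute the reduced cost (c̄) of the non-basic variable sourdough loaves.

-4.5

At the optimum: yeast uses 364 of 364 (binding); butter uses 234 of 234 (binding).
Dual feasibility on the basic columns requires 5·y_yeast + 6·y_butter = 45, 6·y_yeast + 2·y_butter = 28.
This yields shadow prices y_yeast = 3, y_butter = 5.
Reduced cost of sourdough loaves: c₃ − yᵀa₃ = 35.5 − (3·5 + 5·5) = 35.5 − 40 = -4.5.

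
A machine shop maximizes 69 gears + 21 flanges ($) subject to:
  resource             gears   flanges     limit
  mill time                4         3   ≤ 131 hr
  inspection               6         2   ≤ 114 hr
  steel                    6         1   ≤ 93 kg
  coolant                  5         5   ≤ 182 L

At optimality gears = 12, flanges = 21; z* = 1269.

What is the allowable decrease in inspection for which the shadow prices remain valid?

Binding constraints: inspection, steel. The basis is B = [[6,2],[6,1]] with det -6.
Per unit decrease in inspection, x* moves by d = (0.1667, -1).
The basis stays optimal until flanges reaches 0; allowable decrease = 21 hr.

21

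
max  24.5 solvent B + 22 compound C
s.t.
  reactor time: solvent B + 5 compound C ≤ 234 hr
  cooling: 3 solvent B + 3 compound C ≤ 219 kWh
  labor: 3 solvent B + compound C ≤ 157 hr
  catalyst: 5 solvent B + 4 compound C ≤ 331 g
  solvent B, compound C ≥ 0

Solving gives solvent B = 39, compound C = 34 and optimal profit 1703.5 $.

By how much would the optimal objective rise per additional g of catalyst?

2.5

Check each constraint at x*: reactor time 209/234 (slack 25); cooling 219/219 (tight); labor 151/157 (slack 6); catalyst 331/331 (tight).
By complementary slackness, y = 0 for the non-binding constraints.
From A_Bᵀ y = c: 3·y_cooling + 5·y_catalyst = 24.5; 3·y_cooling + 4·y_catalyst = 22.
This yields shadow prices y_cooling = 4, y_catalyst = 2.5.
Shadow price of catalyst = 2.5.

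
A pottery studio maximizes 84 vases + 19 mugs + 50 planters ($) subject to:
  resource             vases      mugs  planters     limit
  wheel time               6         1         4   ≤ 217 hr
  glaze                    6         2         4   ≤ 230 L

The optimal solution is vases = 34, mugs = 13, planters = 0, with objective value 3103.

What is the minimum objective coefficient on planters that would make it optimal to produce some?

Both wheel time and glaze are binding at x*.
From A_Bᵀ y = c: 6·y_wheel time + 6·y_glaze = 84; 1·y_wheel time + 2·y_glaze = 19.
This yields shadow prices y_wheel time = 9, y_glaze = 5.
planters enters the basis when its profit ≥ yᵀa₃ = 9·4 + 5·4 = 56.

56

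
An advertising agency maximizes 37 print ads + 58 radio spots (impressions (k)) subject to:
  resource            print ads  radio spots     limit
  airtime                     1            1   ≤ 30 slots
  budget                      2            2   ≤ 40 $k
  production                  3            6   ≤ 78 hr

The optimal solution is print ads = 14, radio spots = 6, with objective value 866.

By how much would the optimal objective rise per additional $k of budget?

8

Binding: budget and production. Non-binding: airtime (10 unused).
By complementary slackness, y = 0 for the non-binding constraint.
From A_Bᵀ y = c: 2·y_budget + 3·y_production = 37; 2·y_budget + 6·y_production = 58.
→ y_budget = 8 and y_production = 7.
Shadow price of budget = 8.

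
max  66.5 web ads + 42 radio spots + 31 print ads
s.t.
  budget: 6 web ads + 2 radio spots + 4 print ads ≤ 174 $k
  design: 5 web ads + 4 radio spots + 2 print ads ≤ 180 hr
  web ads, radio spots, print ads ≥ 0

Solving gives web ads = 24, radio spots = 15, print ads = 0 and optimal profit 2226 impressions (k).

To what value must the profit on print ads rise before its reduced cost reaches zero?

33

Check each constraint at x*: budget 174/174 (tight); design 180/180 (tight).
The binding rows give the dual system: 6·y_budget + 5·y_design = 66.5 and 2·y_budget + 4·y_design = 42.
Solving: y_budget = 4, y_design = 8.5.
print ads enters the basis when its profit ≥ yᵀa₃ = 4·4 + 8.5·2 = 33.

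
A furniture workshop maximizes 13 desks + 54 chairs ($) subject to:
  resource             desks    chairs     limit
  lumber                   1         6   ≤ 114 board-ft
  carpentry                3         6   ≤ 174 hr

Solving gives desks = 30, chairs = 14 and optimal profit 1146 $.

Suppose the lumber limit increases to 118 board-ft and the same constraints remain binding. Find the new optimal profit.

Both lumber and carpentry are binding at x*.
The binding rows give the dual system: 1·y_lumber + 3·y_carpentry = 13 and 6·y_lumber + 6·y_carpentry = 54.
→ y_lumber = 7 and y_carpentry = 2.
Δz = y_lumber·Δb = 7 × (4) = 28, so new z* = 1146 + 28 = 1174.

1174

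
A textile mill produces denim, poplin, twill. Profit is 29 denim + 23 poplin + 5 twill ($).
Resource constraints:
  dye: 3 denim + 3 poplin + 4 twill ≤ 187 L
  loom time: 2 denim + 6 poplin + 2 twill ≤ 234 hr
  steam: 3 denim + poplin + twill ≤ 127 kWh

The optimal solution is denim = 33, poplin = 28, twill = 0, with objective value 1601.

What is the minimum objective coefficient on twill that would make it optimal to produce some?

Check each constraint at x*: dye 183/187 (slack 4); loom time 234/234 (tight); steam 127/127 (tight).
By complementary slackness, y = 0 for the non-binding constraint.
Dual feasibility on the basic columns requires 2·y_loom time + 3·y_steam = 29, 6·y_loom time + 1·y_steam = 23.
This yields shadow prices y_loom time = 2.5, y_steam = 8.
twill enters the basis when its profit ≥ yᵀa₃ = 2.5·2 + 8·1 = 13.

13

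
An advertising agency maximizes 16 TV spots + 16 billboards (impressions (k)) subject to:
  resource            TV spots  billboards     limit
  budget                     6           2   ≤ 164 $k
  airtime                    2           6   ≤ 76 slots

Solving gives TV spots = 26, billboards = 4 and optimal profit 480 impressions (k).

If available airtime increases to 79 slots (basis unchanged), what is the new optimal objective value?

At the optimum: budget uses 164 of 164 (binding); airtime uses 76 of 76 (binding).
The binding rows give the dual system: 6·y_budget + 2·y_airtime = 16 and 2·y_budget + 6·y_airtime = 16.
This yields shadow prices y_budget = 2, y_airtime = 2.
Δz = y_airtime·Δb = 2 × (3) = 6, so new z* = 480 + 6 = 486.

486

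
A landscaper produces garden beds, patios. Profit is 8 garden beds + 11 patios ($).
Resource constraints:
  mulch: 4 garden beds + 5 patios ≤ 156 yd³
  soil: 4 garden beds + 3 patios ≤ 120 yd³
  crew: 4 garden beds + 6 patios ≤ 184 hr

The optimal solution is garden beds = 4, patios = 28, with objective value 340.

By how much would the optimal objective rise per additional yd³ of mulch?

1

At the optimum: mulch uses 156 of 156 (binding); soil uses 100 of 120 (slack = 20); crew uses 184 of 184 (binding).
Slack constraints have shadow price 0 (complementary slackness).
Dual feasibility on the basic columns requires 4·y_mulch + 4·y_crew = 8, 5·y_mulch + 6·y_crew = 11.
→ y_mulch = 1 and y_crew = 1.
Shadow price of mulch = 1.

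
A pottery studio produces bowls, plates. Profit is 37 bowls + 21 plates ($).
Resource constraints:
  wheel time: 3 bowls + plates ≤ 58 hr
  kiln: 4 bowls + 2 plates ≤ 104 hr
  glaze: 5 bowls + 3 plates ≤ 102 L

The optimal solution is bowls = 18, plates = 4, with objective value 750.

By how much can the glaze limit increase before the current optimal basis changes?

48

Binding constraints: wheel time, glaze. The basis is B = [[3,1],[5,3]] with det 4.
Per unit increase in glaze, x* moves by d = (-0.25, 0.75).
The basis stays optimal until kiln becomes binding; allowable increase = 48 L.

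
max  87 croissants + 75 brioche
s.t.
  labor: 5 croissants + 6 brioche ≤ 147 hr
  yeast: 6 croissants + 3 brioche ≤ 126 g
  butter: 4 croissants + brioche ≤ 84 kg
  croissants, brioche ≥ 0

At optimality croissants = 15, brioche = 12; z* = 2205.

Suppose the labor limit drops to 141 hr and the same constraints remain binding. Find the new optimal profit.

2151

At the optimum: labor uses 147 of 147 (binding); yeast uses 126 of 126 (binding); butter uses 72 of 84 (slack = 12).
Since butter is not tight, its dual is 0.
From A_Bᵀ y = c: 5·y_labor + 6·y_yeast = 87; 6·y_labor + 3·y_yeast = 75.
→ y_labor = 9 and y_yeast = 7.
Δz = y_labor·Δb = 9 × (-6) = -54, so new z* = 2205 − 54 = 2151.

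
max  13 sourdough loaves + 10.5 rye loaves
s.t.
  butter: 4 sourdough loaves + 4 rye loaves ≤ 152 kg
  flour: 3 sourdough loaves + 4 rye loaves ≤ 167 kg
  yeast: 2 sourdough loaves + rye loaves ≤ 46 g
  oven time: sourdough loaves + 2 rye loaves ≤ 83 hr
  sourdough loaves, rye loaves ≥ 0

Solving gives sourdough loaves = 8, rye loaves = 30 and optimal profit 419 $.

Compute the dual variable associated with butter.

2

Binding: butter and yeast. Non-binding: flour (23 unused), oven time (15 unused).
Since flour, oven time are not tight, their duals are 0.
From A_Bᵀ y = c: 4·y_butter + 2·y_yeast = 13; 4·y_butter + 1·y_yeast = 10.5.
Solving: y_butter = 2, y_yeast = 2.5.
Shadow price of butter = 2.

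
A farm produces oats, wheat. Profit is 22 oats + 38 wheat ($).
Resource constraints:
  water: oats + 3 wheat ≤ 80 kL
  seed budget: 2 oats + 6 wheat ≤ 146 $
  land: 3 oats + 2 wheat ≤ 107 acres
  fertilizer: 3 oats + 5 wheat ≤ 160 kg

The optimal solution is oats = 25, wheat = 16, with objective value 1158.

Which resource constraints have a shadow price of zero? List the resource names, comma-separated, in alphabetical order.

fertilizer, water

water: 73/80 (slack 7)
seed budget: 146/146 (binding)
land: 107/107 (binding)
fertilizer: 155/160 (slack 5)
By complementary slackness, a constraint with positive slack has shadow price 0 → fertilizer, water.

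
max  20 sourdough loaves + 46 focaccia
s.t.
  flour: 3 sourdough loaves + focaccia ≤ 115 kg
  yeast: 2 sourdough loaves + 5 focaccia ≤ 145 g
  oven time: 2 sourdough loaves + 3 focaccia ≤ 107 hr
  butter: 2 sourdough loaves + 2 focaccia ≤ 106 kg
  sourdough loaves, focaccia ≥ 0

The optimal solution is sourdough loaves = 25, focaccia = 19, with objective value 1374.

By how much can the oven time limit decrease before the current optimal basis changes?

Binding constraints: yeast, oven time. The basis is B = [[2,5],[2,3]] with det -4.
Per unit decrease in oven time, x* moves by d = (-1.25, 0.5).
The basis stays optimal until sourdough loaves reaches 0; allowable decrease = 20 hr.

20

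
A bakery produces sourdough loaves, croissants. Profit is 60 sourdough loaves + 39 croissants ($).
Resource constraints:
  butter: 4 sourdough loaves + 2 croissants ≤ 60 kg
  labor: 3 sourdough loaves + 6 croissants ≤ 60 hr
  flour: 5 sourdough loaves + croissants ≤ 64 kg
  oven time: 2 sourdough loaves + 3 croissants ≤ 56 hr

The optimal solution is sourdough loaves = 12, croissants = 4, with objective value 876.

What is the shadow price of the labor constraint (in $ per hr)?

5

Check each constraint at x*: butter 56/60 (slack 4); labor 60/60 (tight); flour 64/64 (tight); oven time 36/56 (slack 20).
Since butter, oven time are not tight, their duals are 0.
The binding rows give the dual system: 3·y_labor + 5·y_flour = 60 and 6·y_labor + 1·y_flour = 39.
→ y_labor = 5 and y_flour = 9.
Shadow price of labor = 5.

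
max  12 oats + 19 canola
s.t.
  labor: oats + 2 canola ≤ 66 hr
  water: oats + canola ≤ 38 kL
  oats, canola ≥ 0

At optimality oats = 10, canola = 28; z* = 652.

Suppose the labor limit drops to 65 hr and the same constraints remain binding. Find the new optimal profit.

645

Check each constraint at x*: labor 66/66 (tight); water 38/38 (tight).
Dual feasibility on the basic columns requires 1·y_labor + 1·y_water = 12, 2·y_labor + 1·y_water = 19.
Solving: y_labor = 7, y_water = 5.
Δz = y_labor·Δb = 7 × (-1) = -7, so new z* = 652 − 7 = 645.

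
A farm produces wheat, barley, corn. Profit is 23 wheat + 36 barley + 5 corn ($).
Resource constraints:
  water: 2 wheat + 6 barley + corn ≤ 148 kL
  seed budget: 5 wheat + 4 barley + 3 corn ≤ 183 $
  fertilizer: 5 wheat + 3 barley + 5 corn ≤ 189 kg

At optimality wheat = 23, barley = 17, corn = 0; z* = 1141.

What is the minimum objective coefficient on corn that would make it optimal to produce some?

13

At the optimum: water uses 148 of 148 (binding); seed budget uses 183 of 183 (binding); fertilizer uses 166 of 189 (slack = 23).
Slack constraints have shadow price 0 (complementary slackness).
The binding rows give the dual system: 2·y_water + 5·y_seed budget = 23 and 6·y_water + 4·y_seed budget = 36.
→ y_water = 4 and y_seed budget = 3.
corn enters the basis when its profit ≥ yᵀa₃ = 4·1 + 3·3 = 13.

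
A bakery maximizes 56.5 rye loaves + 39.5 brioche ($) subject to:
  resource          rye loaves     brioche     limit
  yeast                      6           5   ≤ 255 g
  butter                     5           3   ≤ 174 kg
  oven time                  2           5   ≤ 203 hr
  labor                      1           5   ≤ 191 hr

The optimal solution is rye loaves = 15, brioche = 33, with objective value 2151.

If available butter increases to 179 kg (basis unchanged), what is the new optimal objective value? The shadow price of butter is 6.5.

2183.5

Δb = 5, so new z* = 2151 + (6.5)·(5) = 2151 + 32.5 = 2183.5.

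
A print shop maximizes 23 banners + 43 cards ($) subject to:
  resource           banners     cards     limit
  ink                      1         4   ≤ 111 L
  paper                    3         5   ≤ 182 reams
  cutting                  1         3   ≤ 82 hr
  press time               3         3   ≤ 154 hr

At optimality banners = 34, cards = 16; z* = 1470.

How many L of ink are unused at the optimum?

13

ink used = 1·34 + 4·16 = 98; slack = 111 − 98 = 13.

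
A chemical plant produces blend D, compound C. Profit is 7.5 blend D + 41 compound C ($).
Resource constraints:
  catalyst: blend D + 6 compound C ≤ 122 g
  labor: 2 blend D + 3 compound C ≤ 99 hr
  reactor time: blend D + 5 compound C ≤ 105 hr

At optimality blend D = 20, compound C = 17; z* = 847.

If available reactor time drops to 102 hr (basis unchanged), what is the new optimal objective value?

Check each constraint at x*: catalyst 122/122 (tight); labor 91/99 (slack 8); reactor time 105/105 (tight).
By complementary slackness, y = 0 for the non-binding constraint.
From A_Bᵀ y = c: 1·y_catalyst + 1·y_reactor time = 7.5; 6·y_catalyst + 5·y_reactor time = 41.
Solving: y_catalyst = 3.5, y_reactor time = 4.
Δz = y_reactor time·Δb = 4 × (-3) = -12, so new z* = 847 − 12 = 835.

835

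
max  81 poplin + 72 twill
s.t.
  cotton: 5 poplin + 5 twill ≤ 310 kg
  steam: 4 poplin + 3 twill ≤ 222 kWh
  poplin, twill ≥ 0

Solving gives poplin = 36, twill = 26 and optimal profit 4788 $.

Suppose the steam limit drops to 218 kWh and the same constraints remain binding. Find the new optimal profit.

4752

Check each constraint at x*: cotton 310/310 (tight); steam 222/222 (tight).
Dual feasibility on the basic columns requires 5·y_cotton + 4·y_steam = 81, 5·y_cotton + 3·y_steam = 72.
This yields shadow prices y_cotton = 9, y_steam = 9.
Δz = y_steam·Δb = 9 × (-4) = -36, so new z* = 4788 − 36 = 4752.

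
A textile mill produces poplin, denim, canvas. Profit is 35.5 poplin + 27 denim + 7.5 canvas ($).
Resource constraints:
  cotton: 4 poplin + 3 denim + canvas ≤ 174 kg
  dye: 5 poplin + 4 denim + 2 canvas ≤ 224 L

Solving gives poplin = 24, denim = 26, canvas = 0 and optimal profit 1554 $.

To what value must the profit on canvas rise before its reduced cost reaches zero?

10

Both cotton and dye are binding at x*.
Dual feasibility on the basic columns requires 4·y_cotton + 5·y_dye = 35.5, 3·y_cotton + 4·y_dye = 27.
This yields shadow prices y_cotton = 7, y_dye = 1.5.
canvas enters the basis when its profit ≥ yᵀa₃ = 7·1 + 1.5·2 = 10.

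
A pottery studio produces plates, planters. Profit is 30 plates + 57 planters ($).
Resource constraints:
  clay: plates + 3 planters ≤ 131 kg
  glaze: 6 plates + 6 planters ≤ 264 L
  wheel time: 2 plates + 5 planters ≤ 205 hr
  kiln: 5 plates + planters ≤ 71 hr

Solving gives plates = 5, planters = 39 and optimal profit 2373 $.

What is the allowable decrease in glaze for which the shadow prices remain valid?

18

Binding constraints: glaze, wheel time. The basis is B = [[6,6],[2,5]] with det 18.
Per unit decrease in glaze, x* moves by d = (-0.2778, 0.1111).
The basis stays optimal until plates reaches 0; allowable decrease = 18 L.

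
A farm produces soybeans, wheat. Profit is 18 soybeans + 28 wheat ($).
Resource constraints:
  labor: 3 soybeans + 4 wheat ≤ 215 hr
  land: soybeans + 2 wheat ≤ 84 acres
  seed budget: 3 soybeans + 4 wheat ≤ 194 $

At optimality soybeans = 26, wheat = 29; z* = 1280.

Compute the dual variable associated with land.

At the optimum: labor uses 194 of 215 (slack = 21); land uses 84 of 84 (binding); seed budget uses 194 of 194 (binding).
By complementary slackness, y = 0 for the non-binding constraint.
From A_Bᵀ y = c: 1·y_land + 3·y_seed budget = 18; 2·y_land + 4·y_seed budget = 28.
→ y_land = 6 and y_seed budget = 4.
Shadow price of land = 6.

6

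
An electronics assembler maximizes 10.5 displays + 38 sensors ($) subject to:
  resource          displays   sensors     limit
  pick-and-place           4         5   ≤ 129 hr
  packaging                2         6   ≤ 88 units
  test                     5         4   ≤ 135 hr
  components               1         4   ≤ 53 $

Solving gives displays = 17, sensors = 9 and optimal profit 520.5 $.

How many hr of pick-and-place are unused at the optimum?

16

pick-and-place used = 4·17 + 5·9 = 113; slack = 129 − 113 = 16.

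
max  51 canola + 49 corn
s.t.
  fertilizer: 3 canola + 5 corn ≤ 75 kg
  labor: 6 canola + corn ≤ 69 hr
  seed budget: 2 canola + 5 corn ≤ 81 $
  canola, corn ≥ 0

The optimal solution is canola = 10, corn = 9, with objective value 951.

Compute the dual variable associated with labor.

Binding: fertilizer and labor. Non-binding: seed budget (16 unused).
Slack constraints have shadow price 0 (complementary slackness).
The binding rows give the dual system: 3·y_fertilizer + 6·y_labor = 51 and 5·y_fertilizer + 1·y_labor = 49.
→ y_fertilizer = 9 and y_labor = 4.
Shadow price of labor = 4.

4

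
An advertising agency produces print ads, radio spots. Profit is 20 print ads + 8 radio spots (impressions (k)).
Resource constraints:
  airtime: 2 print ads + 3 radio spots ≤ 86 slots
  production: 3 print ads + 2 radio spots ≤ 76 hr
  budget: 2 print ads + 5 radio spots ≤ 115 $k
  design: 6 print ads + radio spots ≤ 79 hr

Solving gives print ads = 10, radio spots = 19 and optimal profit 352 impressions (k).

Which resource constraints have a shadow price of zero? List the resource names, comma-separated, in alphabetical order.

airtime: 77/86 (slack 9)
production: 68/76 (slack 8)
budget: 115/115 (binding)
design: 79/79 (binding)
By complementary slackness, a constraint with positive slack has shadow price 0 → airtime, production.

airtime, production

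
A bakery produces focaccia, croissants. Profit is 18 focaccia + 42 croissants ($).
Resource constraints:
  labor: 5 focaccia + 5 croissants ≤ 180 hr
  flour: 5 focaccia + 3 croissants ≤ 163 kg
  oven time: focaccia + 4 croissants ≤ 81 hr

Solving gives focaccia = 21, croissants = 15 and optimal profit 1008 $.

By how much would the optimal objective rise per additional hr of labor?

2

At the optimum: labor uses 180 of 180 (binding); flour uses 150 of 163 (slack = 13); oven time uses 81 of 81 (binding).
By complementary slackness, y = 0 for the non-binding constraint.
The binding rows give the dual system: 5·y_labor + 1·y_oven time = 18 and 5·y_labor + 4·y_oven time = 42.
Solving: y_labor = 2, y_oven time = 8.
Shadow price of labor = 2.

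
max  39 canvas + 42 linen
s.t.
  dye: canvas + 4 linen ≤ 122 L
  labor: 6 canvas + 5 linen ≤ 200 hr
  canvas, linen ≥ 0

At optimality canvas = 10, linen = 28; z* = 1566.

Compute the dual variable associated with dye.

At the optimum: dye uses 122 of 122 (binding); labor uses 200 of 200 (binding).
From A_Bᵀ y = c: 1·y_dye + 6·y_labor = 39; 4·y_dye + 5·y_labor = 42.
→ y_dye = 3 and y_labor = 6.
Shadow price of dye = 3.

3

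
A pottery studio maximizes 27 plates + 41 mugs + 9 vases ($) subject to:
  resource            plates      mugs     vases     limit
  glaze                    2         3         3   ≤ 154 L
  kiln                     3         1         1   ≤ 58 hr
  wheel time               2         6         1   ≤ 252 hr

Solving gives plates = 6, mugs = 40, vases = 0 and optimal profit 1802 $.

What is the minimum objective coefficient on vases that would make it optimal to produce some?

Check each constraint at x*: glaze 132/154 (slack 22); kiln 58/58 (tight); wheel time 252/252 (tight).
Slack constraints have shadow price 0 (complementary slackness).
Dual feasibility on the basic columns requires 3·y_kiln + 2·y_wheel time = 27, 1·y_kiln + 6·y_wheel time = 41.
This yields shadow prices y_kiln = 5, y_wheel time = 6.
vases enters the basis when its profit ≥ yᵀa₃ = 5·1 + 6·1 = 11.

11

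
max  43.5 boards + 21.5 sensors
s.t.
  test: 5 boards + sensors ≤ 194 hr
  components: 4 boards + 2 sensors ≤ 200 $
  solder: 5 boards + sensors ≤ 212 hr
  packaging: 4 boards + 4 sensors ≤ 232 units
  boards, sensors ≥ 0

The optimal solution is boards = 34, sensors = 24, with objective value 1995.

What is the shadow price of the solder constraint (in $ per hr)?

0

Binding: test and packaging. Non-binding: components (16 unused), solder (18 unused).
Since components, solder are not tight, their duals are 0.
Dual feasibility on the basic columns requires 5·y_test + 4·y_packaging = 43.5, 1·y_test + 4·y_packaging = 21.5.
→ y_test = 5.5 and y_packaging = 4.
Shadow price of solder = 0.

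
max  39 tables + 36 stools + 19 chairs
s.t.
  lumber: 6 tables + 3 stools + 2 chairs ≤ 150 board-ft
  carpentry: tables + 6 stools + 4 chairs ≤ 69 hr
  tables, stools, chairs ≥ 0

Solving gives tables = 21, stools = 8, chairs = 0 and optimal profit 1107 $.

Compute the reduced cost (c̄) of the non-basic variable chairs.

At the optimum: lumber uses 150 of 150 (binding); carpentry uses 69 of 69 (binding).
Dual feasibility on the basic columns requires 6·y_lumber + 1·y_carpentry = 39, 3·y_lumber + 6·y_carpentry = 36.
Solving: y_lumber = 6, y_carpentry = 3.
Reduced cost of chairs: c₃ − yᵀa₃ = 19 − (6·2 + 3·4) = 19 − 24 = -5.

-5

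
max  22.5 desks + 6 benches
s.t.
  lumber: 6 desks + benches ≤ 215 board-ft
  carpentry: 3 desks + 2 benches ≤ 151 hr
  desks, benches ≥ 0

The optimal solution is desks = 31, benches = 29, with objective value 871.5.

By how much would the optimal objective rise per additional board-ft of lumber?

Both lumber and carpentry are binding at x*.
The binding rows give the dual system: 6·y_lumber + 3·y_carpentry = 22.5 and 1·y_lumber + 2·y_carpentry = 6.
This yields shadow prices y_lumber = 3, y_carpentry = 1.5.
Shadow price of lumber = 3.

3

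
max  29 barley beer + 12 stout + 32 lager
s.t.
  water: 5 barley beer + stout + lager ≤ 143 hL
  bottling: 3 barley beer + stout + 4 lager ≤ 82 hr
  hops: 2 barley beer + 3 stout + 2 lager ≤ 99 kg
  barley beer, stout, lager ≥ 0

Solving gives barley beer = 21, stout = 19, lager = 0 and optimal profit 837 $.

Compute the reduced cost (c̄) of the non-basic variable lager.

Binding: bottling and hops. Non-binding: water (19 unused).
Slack constraints have shadow price 0 (complementary slackness).
Dual feasibility on the basic columns requires 3·y_bottling + 2·y_hops = 29, 1·y_bottling + 3·y_hops = 12.
This yields shadow prices y_bottling = 9, y_hops = 1.
Reduced cost of lager: c₃ − yᵀa₃ = 32 − (9·4 + 1·2) = 32 − 38 = -6.

-6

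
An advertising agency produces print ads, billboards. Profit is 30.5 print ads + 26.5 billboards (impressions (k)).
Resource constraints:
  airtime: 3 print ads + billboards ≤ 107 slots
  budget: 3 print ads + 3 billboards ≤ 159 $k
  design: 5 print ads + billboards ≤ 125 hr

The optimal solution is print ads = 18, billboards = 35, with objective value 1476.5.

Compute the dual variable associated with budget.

8.5

At the optimum: airtime uses 89 of 107 (slack = 18); budget uses 159 of 159 (binding); design uses 125 of 125 (binding).
Since airtime is not tight, its dual is 0.
Dual feasibility on the basic columns requires 3·y_budget + 5·y_design = 30.5, 3·y_budget + 1·y_design = 26.5.
Solving: y_budget = 8.5, y_design = 1.
Shadow price of budget = 8.5.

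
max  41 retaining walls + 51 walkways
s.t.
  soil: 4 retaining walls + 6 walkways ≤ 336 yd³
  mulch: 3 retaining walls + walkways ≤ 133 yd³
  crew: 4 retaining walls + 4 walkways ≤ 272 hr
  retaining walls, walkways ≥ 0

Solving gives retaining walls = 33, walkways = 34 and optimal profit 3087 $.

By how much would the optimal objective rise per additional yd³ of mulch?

3

Check each constraint at x*: soil 336/336 (tight); mulch 133/133 (tight); crew 268/272 (slack 4).
By complementary slackness, y = 0 for the non-binding constraint.
From A_Bᵀ y = c: 4·y_soil + 3·y_mulch = 41; 6·y_soil + 1·y_mulch = 51.
This yields shadow prices y_soil = 8, y_mulch = 3.
Shadow price of mulch = 3.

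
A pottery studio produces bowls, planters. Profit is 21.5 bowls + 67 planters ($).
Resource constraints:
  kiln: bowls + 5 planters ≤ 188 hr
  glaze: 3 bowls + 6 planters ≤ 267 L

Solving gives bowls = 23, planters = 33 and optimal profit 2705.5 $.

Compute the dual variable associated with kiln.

Both kiln and glaze are binding at x*.
The binding rows give the dual system: 1·y_kiln + 3·y_glaze = 21.5 and 5·y_kiln + 6·y_glaze = 67.
This yields shadow prices y_kiln = 8, y_glaze = 4.5.
Shadow price of kiln = 8.

8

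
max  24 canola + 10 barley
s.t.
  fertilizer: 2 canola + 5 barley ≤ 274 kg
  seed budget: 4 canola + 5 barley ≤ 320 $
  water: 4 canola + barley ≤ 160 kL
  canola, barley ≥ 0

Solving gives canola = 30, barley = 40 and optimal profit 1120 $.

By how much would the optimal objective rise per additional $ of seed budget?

Check each constraint at x*: fertilizer 260/274 (slack 14); seed budget 320/320 (tight); water 160/160 (tight).
Since fertilizer is not tight, its dual is 0.
Dual feasibility on the basic columns requires 4·y_seed budget + 4·y_water = 24, 5·y_seed budget + 1·y_water = 10.
Solving: y_seed budget = 1, y_water = 5.
Shadow price of seed budget = 1.

1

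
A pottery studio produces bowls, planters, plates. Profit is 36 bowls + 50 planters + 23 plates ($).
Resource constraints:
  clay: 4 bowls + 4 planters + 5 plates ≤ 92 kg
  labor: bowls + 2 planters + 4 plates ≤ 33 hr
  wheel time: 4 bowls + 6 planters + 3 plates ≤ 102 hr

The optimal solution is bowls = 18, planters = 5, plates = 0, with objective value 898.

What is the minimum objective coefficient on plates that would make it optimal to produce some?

Binding: clay and wheel time. Non-binding: labor (5 unused).
Since labor is not tight, its dual is 0.
From A_Bᵀ y = c: 4·y_clay + 4·y_wheel time = 36; 4·y_clay + 6·y_wheel time = 50.
This yields shadow prices y_clay = 2, y_wheel time = 7.
plates enters the basis when its profit ≥ yᵀa₃ = 2·5 + 7·3 = 31.

31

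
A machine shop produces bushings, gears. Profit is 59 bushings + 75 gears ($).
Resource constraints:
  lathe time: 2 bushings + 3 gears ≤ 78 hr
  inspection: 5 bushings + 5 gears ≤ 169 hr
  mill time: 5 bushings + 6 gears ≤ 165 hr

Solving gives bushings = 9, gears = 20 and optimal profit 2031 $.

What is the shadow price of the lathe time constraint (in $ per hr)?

7

Binding: lathe time and mill time. Non-binding: inspection (24 unused).
Slack constraints have shadow price 0 (complementary slackness).
Dual feasibility on the basic columns requires 2·y_lathe time + 5·y_mill time = 59, 3·y_lathe time + 6·y_mill time = 75.
This yields shadow prices y_lathe time = 7, y_mill time = 9.
Shadow price of lathe time = 7.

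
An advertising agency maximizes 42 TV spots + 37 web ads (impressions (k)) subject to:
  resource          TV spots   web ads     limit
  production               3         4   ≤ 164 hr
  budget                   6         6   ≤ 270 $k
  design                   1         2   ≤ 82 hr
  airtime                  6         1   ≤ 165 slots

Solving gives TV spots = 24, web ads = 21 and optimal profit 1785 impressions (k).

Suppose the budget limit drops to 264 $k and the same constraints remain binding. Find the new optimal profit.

1749

Binding: budget and airtime. Non-binding: production (8 unused), design (16 unused).
Slack constraints have shadow price 0 (complementary slackness).
The binding rows give the dual system: 6·y_budget + 6·y_airtime = 42 and 6·y_budget + 1·y_airtime = 37.
This yields shadow prices y_budget = 6, y_airtime = 1.
Δz = y_budget·Δb = 6 × (-6) = -36, so new z* = 1785 − 36 = 1749.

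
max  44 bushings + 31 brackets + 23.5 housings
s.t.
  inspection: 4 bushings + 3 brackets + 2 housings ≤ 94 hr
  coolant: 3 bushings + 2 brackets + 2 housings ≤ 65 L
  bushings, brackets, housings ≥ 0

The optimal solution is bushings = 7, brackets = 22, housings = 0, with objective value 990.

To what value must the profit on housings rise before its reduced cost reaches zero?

At the optimum: inspection uses 94 of 94 (binding); coolant uses 65 of 65 (binding).
From A_Bᵀ y = c: 4·y_inspection + 3·y_coolant = 44; 3·y_inspection + 2·y_coolant = 31.
→ y_inspection = 5 and y_coolant = 8.
housings enters the basis when its profit ≥ yᵀa₃ = 5·2 + 8·2 = 26.

26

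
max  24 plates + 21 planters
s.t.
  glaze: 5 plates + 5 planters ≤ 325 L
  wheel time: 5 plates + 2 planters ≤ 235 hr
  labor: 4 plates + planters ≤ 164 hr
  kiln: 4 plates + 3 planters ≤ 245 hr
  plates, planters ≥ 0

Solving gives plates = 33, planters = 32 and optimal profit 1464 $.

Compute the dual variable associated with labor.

Check each constraint at x*: glaze 325/325 (tight); wheel time 229/235 (slack 6); labor 164/164 (tight); kiln 228/245 (slack 17).
By complementary slackness, y = 0 for the non-binding constraints.
The binding rows give the dual system: 5·y_glaze + 4·y_labor = 24 and 5·y_glaze + 1·y_labor = 21.
→ y_glaze = 4 and y_labor = 1.
Shadow price of labor = 1.

1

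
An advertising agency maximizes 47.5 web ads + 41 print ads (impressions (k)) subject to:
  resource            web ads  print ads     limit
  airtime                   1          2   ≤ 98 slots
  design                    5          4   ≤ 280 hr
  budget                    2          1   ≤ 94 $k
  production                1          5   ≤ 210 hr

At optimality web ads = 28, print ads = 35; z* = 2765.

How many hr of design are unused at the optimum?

design used = 5·28 + 4·35 = 280; slack = 280 − 280 = 0.

0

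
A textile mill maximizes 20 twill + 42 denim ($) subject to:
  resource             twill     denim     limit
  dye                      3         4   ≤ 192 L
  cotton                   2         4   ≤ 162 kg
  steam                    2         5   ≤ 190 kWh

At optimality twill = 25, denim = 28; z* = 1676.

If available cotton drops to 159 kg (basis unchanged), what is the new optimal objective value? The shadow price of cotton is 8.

1652

Δb = -3, so new z* = 1676 + (8)·(-3) = 1676 − 24 = 1652.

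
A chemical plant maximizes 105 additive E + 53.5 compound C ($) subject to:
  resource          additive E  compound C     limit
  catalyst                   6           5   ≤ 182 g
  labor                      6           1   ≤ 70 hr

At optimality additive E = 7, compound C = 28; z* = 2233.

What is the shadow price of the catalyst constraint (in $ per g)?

9

At the optimum: catalyst uses 182 of 182 (binding); labor uses 70 of 70 (binding).
From A_Bᵀ y = c: 6·y_catalyst + 6·y_labor = 105; 5·y_catalyst + 1·y_labor = 53.5.
Solving: y_catalyst = 9, y_labor = 8.5.
Shadow price of catalyst = 9.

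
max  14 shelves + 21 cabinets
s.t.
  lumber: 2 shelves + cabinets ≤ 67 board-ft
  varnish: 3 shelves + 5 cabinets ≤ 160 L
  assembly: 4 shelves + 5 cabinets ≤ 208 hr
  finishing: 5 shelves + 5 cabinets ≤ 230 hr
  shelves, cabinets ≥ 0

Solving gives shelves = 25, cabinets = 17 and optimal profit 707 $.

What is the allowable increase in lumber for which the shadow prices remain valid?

14

Binding constraints: lumber, varnish. The basis is B = [[2,1],[3,5]] with det 7.
Per unit increase in lumber, x* moves by d = (0.7143, -0.4286).
The basis stays optimal until finishing becomes binding; allowable increase = 14 board-ft.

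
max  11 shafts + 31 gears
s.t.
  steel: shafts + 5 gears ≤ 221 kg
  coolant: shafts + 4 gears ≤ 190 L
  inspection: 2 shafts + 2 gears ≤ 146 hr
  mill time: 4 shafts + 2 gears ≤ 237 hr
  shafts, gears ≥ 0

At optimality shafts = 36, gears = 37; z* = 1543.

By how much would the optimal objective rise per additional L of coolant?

0

At the optimum: steel uses 221 of 221 (binding); coolant uses 184 of 190 (slack = 6); inspection uses 146 of 146 (binding); mill time uses 218 of 237 (slack = 19).
By complementary slackness, y = 0 for the non-binding constraints.
Dual feasibility on the basic columns requires 1·y_steel + 2·y_inspection = 11, 5·y_steel + 2·y_inspection = 31.
→ y_steel = 5 and y_inspection = 3.
Shadow price of coolant = 0.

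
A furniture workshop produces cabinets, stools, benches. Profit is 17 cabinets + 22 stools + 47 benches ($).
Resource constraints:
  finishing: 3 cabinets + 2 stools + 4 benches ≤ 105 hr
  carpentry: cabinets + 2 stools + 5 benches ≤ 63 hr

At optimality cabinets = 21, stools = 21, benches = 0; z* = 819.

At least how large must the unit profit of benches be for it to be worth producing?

52

Check each constraint at x*: finishing 105/105 (tight); carpentry 63/63 (tight).
From A_Bᵀ y = c: 3·y_finishing + 1·y_carpentry = 17; 2·y_finishing + 2·y_carpentry = 22.
Solving: y_finishing = 3, y_carpentry = 8.
benches enters the basis when its profit ≥ yᵀa₃ = 3·4 + 8·5 = 52.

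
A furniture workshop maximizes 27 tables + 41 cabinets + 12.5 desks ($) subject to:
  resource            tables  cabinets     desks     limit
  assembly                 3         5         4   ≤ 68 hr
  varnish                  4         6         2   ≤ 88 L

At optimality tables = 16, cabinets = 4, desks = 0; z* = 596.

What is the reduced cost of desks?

-3.5

At the optimum: assembly uses 68 of 68 (binding); varnish uses 88 of 88 (binding).
The binding rows give the dual system: 3·y_assembly + 4·y_varnish = 27 and 5·y_assembly + 6·y_varnish = 41.
Solving: y_assembly = 1, y_varnish = 6.
Reduced cost of desks: c₃ − yᵀa₃ = 12.5 − (1·4 + 6·2) = 12.5 − 16 = -3.5.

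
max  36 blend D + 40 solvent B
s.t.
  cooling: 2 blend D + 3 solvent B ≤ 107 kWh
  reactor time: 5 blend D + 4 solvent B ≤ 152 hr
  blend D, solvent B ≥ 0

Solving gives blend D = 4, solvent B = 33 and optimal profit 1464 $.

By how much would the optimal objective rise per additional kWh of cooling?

Both cooling and reactor time are binding at x*.
Dual feasibility on the basic columns requires 2·y_cooling + 5·y_reactor time = 36, 3·y_cooling + 4·y_reactor time = 40.
Solving: y_cooling = 8, y_reactor time = 4.
Shadow price of cooling = 8.

8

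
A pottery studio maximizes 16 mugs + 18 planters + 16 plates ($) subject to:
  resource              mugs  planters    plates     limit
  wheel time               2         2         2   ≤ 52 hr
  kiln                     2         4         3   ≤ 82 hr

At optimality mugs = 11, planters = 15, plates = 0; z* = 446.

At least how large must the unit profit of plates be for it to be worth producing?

17

Check each constraint at x*: wheel time 52/52 (tight); kiln 82/82 (tight).
The binding rows give the dual system: 2·y_wheel time + 2·y_kiln = 16 and 2·y_wheel time + 4·y_kiln = 18.
→ y_wheel time = 7 and y_kiln = 1.
plates enters the basis when its profit ≥ yᵀa₃ = 7·2 + 1·3 = 17.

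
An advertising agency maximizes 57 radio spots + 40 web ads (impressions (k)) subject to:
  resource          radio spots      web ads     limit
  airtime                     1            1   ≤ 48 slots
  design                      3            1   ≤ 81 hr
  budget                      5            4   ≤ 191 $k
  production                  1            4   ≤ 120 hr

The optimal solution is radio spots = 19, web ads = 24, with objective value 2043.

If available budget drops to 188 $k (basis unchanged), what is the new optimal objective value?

2016

At the optimum: airtime uses 43 of 48 (slack = 5); design uses 81 of 81 (binding); budget uses 191 of 191 (binding); production uses 115 of 120 (slack = 5).
Slack constraints have shadow price 0 (complementary slackness).
From A_Bᵀ y = c: 3·y_design + 5·y_budget = 57; 1·y_design + 4·y_budget = 40.
This yields shadow prices y_design = 4, y_budget = 9.
Δz = y_budget·Δb = 9 × (-3) = -27, so new z* = 2043 − 27 = 2016.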